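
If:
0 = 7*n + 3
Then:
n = -3/7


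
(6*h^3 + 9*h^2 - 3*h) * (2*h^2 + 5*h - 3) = 12*h^5 + 48*h^4 + 21*h^3 - 42*h^2 + 9*h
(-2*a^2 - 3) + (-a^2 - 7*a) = -3*a^2 - 7*a - 3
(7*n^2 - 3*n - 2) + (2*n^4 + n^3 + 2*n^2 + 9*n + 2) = 2*n^4 + n^3 + 9*n^2 + 6*n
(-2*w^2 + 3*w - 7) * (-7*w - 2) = 14*w^3 - 17*w^2 + 43*w + 14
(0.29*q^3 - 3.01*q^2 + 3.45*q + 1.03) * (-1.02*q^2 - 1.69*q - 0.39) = -0.2958*q^5 + 2.5801*q^4 + 1.4548*q^3 - 5.7072*q^2 - 3.0862*q - 0.4017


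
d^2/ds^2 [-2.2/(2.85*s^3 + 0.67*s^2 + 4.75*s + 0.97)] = ((37.62*s + 2.948)*(2.85*s^3 + 0.67*s^2 + 4.75*s + 0.97) - 2.2*(8.55*s^2 + 1.34*s + 4.75)*(17.1*s^2 + 2.68*s + 9.5))/(2.85*s^3 + 0.67*s^2 + 4.75*s + 0.97)^3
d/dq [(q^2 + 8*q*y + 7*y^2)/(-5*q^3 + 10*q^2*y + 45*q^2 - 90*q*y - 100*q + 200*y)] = (-2*(q + 4*y)*(q^3 - 2*q^2*y - 9*q^2 + 18*q*y + 20*q - 40*y) + (q^2 + 8*q*y + 7*y^2)*(3*q^2 - 4*q*y - 18*q + 18*y + 20))/(5*(q^3 - 2*q^2*y - 9*q^2 + 18*q*y + 20*q - 40*y)^2)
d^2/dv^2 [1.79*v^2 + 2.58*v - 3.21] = 3.58000000000000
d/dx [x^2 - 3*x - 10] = 2*x - 3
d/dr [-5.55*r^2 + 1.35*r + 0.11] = 1.35 - 11.1*r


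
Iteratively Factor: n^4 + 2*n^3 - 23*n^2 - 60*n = (n + 3)*(n^3 - n^2 - 20*n) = (n + 3)*(n + 4)*(n^2 - 5*n) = (n - 5)*(n + 3)*(n + 4)*(n)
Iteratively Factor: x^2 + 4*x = (x + 4)*(x)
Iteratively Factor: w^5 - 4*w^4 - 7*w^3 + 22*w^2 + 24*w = (w + 2)*(w^4 - 6*w^3 + 5*w^2 + 12*w) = (w - 3)*(w + 2)*(w^3 - 3*w^2 - 4*w) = (w - 4)*(w - 3)*(w + 2)*(w^2 + w) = (w - 4)*(w - 3)*(w + 1)*(w + 2)*(w)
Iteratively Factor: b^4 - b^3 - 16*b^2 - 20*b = (b)*(b^3 - b^2 - 16*b - 20) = b*(b + 2)*(b^2 - 3*b - 10) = b*(b + 2)^2*(b - 5)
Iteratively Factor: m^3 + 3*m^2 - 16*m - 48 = (m + 4)*(m^2 - m - 12) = (m + 3)*(m + 4)*(m - 4)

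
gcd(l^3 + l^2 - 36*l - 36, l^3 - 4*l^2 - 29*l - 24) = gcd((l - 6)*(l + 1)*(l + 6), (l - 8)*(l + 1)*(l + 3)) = l + 1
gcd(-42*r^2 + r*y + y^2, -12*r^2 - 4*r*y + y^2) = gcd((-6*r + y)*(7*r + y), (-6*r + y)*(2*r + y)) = -6*r + y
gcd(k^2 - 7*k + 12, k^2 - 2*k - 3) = k - 3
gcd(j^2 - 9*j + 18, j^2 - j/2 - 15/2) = j - 3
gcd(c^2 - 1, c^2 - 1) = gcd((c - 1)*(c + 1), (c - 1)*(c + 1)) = c^2 - 1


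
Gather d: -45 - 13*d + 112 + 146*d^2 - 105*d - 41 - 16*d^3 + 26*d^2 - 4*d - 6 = -16*d^3 + 172*d^2 - 122*d + 20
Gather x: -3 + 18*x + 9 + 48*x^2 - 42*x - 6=48*x^2 - 24*x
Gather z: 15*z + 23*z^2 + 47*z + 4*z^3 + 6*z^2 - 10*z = 4*z^3 + 29*z^2 + 52*z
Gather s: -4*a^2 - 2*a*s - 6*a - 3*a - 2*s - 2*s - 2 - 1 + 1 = -4*a^2 - 9*a + s*(-2*a - 4) - 2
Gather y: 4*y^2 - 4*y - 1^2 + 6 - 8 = 4*y^2 - 4*y - 3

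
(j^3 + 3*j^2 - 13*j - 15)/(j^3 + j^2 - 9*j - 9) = (j + 5)/(j + 3)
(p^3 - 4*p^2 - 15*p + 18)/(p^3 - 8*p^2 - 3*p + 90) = (p - 1)/(p - 5)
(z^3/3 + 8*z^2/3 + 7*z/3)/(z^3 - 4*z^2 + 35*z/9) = 3*(z^2 + 8*z + 7)/(9*z^2 - 36*z + 35)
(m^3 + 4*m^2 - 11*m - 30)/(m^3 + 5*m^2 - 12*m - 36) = (m + 5)/(m + 6)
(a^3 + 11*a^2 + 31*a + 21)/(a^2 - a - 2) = (a^2 + 10*a + 21)/(a - 2)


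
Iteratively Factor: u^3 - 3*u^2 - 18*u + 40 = (u + 4)*(u^2 - 7*u + 10) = (u - 2)*(u + 4)*(u - 5)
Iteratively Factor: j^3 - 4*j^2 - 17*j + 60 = (j - 5)*(j^2 + j - 12) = (j - 5)*(j - 3)*(j + 4)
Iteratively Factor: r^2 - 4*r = (r - 4)*(r)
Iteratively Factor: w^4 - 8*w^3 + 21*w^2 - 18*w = (w - 3)*(w^3 - 5*w^2 + 6*w) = (w - 3)^2*(w^2 - 2*w) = (w - 3)^2*(w - 2)*(w)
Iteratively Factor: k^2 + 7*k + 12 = (k + 3)*(k + 4)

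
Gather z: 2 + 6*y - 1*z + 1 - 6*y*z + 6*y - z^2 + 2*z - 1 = 12*y - z^2 + z*(1 - 6*y) + 2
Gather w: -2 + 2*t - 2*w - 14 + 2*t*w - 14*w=2*t + w*(2*t - 16) - 16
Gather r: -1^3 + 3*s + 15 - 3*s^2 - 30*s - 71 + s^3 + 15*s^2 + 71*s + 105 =s^3 + 12*s^2 + 44*s + 48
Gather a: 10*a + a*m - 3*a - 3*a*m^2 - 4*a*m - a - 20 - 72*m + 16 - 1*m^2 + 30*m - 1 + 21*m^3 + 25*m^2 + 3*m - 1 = a*(-3*m^2 - 3*m + 6) + 21*m^3 + 24*m^2 - 39*m - 6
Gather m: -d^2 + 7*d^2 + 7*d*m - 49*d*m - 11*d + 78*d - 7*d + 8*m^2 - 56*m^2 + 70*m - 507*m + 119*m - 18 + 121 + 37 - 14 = 6*d^2 + 60*d - 48*m^2 + m*(-42*d - 318) + 126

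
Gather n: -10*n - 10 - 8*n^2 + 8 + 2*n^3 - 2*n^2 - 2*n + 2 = 2*n^3 - 10*n^2 - 12*n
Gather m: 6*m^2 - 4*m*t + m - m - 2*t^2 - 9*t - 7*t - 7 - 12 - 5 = 6*m^2 - 4*m*t - 2*t^2 - 16*t - 24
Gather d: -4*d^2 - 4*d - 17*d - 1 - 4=-4*d^2 - 21*d - 5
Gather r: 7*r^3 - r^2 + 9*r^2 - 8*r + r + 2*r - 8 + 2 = 7*r^3 + 8*r^2 - 5*r - 6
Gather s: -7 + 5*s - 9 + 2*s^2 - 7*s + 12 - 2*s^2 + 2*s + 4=0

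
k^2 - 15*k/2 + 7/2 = (k - 7)*(k - 1/2)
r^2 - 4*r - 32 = (r - 8)*(r + 4)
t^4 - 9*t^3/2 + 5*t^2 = t^2*(t - 5/2)*(t - 2)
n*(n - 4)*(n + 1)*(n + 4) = n^4 + n^3 - 16*n^2 - 16*n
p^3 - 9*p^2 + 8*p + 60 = (p - 6)*(p - 5)*(p + 2)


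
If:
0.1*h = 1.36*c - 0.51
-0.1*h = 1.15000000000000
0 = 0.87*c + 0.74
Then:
No Solution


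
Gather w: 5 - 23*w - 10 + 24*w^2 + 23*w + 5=24*w^2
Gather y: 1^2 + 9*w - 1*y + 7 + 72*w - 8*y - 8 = 81*w - 9*y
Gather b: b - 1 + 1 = b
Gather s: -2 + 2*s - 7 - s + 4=s - 5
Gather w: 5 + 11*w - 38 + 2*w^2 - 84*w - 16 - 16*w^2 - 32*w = -14*w^2 - 105*w - 49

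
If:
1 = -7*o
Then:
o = -1/7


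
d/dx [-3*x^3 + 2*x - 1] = 2 - 9*x^2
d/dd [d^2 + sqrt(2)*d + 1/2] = 2*d + sqrt(2)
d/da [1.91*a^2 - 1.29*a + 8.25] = 3.82*a - 1.29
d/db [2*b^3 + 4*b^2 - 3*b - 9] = 6*b^2 + 8*b - 3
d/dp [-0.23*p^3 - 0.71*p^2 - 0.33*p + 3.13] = -0.69*p^2 - 1.42*p - 0.33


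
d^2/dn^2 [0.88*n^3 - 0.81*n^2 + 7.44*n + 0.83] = 5.28*n - 1.62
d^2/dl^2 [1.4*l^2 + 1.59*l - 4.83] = 2.80000000000000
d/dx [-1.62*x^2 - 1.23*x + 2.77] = -3.24*x - 1.23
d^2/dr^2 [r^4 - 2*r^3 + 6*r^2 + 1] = 12*r^2 - 12*r + 12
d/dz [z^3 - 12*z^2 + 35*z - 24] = 3*z^2 - 24*z + 35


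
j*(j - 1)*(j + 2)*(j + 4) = j^4 + 5*j^3 + 2*j^2 - 8*j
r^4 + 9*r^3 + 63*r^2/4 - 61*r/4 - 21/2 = (r - 1)*(r + 1/2)*(r + 7/2)*(r + 6)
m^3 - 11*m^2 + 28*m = m*(m - 7)*(m - 4)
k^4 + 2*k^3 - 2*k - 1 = (k - 1)*(k + 1)^3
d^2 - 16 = (d - 4)*(d + 4)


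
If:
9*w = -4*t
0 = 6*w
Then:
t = 0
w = 0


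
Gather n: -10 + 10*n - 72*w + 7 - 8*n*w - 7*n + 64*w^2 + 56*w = n*(3 - 8*w) + 64*w^2 - 16*w - 3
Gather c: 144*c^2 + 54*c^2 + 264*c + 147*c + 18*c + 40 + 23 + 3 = 198*c^2 + 429*c + 66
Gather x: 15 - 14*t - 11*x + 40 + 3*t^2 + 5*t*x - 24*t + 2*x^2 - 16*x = 3*t^2 - 38*t + 2*x^2 + x*(5*t - 27) + 55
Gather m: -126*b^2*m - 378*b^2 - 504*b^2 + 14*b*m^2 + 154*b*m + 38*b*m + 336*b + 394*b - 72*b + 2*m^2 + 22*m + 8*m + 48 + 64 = -882*b^2 + 658*b + m^2*(14*b + 2) + m*(-126*b^2 + 192*b + 30) + 112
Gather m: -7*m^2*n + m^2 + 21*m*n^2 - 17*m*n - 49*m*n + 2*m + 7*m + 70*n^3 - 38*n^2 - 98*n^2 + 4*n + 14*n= m^2*(1 - 7*n) + m*(21*n^2 - 66*n + 9) + 70*n^3 - 136*n^2 + 18*n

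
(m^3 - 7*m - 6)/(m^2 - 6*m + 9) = (m^2 + 3*m + 2)/(m - 3)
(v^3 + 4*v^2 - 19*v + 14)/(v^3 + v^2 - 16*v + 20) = (v^2 + 6*v - 7)/(v^2 + 3*v - 10)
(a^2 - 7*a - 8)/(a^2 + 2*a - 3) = (a^2 - 7*a - 8)/(a^2 + 2*a - 3)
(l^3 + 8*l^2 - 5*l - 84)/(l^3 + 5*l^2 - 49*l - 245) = (l^2 + l - 12)/(l^2 - 2*l - 35)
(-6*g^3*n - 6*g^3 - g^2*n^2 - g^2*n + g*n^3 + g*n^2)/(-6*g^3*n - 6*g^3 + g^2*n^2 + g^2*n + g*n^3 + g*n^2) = (6*g^2 + g*n - n^2)/(6*g^2 - g*n - n^2)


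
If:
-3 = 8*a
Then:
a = -3/8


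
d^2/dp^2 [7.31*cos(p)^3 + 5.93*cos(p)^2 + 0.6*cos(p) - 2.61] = -6.0825*cos(p) - 11.86*cos(2*p) - 16.4475*cos(3*p)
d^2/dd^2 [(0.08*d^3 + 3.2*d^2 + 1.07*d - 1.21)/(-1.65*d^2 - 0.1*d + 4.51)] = (-2.22044604925031e-16*d^5 + 1.4210854715202e-14*d^4 - 5.96239*d^3 - 122.89497*d^2 - 56.339778*d - 113.10915)/(4.492125*d^6 + 0.81675*d^5 - 36.785925*d^4 - 4.4639*d^3 + 100.548195*d^2 + 6.10203*d - 91.733851)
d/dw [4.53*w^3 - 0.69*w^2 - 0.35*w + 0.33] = 13.59*w^2 - 1.38*w - 0.35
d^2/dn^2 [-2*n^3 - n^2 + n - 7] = -12*n - 2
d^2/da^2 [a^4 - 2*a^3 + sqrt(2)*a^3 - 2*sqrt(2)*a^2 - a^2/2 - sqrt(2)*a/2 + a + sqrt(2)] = 12*a^2 - 12*a + 6*sqrt(2)*a - 4*sqrt(2) - 1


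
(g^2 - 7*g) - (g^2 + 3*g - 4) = 4 - 10*g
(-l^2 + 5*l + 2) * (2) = -2*l^2 + 10*l + 4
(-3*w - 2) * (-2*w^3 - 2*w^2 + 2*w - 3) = 6*w^4 + 10*w^3 - 2*w^2 + 5*w + 6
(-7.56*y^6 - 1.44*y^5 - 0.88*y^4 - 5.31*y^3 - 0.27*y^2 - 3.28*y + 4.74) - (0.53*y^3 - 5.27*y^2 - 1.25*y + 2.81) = -7.56*y^6 - 1.44*y^5 - 0.88*y^4 - 5.84*y^3 + 5.0*y^2 - 2.03*y + 1.93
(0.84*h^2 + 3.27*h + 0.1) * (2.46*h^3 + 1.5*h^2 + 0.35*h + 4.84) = 2.0664*h^5 + 9.3042*h^4 + 5.445*h^3 + 5.3601*h^2 + 15.8618*h + 0.484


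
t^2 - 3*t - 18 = (t - 6)*(t + 3)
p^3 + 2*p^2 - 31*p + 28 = (p - 4)*(p - 1)*(p + 7)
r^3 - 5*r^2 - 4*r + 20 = (r - 5)*(r - 2)*(r + 2)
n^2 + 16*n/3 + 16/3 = (n + 4/3)*(n + 4)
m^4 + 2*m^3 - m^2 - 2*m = m*(m - 1)*(m + 1)*(m + 2)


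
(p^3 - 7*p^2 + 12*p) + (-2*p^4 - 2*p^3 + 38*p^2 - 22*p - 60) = -2*p^4 - p^3 + 31*p^2 - 10*p - 60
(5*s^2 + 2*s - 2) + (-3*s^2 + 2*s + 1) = 2*s^2 + 4*s - 1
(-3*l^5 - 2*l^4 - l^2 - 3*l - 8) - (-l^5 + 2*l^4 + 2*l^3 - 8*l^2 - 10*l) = -2*l^5 - 4*l^4 - 2*l^3 + 7*l^2 + 7*l - 8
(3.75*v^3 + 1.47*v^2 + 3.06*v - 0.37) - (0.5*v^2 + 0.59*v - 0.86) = 3.75*v^3 + 0.97*v^2 + 2.47*v + 0.49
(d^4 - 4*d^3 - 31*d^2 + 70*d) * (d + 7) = d^5 + 3*d^4 - 59*d^3 - 147*d^2 + 490*d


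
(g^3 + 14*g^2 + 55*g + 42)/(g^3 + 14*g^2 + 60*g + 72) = (g^2 + 8*g + 7)/(g^2 + 8*g + 12)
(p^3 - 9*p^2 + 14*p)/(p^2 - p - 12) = p*(-p^2 + 9*p - 14)/(-p^2 + p + 12)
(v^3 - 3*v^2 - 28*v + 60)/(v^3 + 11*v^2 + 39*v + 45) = (v^2 - 8*v + 12)/(v^2 + 6*v + 9)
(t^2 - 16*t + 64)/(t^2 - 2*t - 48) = (t - 8)/(t + 6)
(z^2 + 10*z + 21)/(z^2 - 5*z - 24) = (z + 7)/(z - 8)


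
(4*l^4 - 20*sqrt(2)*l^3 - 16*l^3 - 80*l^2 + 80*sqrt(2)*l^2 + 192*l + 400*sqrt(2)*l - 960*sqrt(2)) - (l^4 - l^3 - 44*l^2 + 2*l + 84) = 3*l^4 - 20*sqrt(2)*l^3 - 15*l^3 - 36*l^2 + 80*sqrt(2)*l^2 + 190*l + 400*sqrt(2)*l - 960*sqrt(2) - 84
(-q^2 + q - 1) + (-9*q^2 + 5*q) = -10*q^2 + 6*q - 1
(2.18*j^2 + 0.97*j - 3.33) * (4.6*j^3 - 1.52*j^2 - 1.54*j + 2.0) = 10.028*j^5 + 1.1484*j^4 - 20.1496*j^3 + 7.9278*j^2 + 7.0682*j - 6.66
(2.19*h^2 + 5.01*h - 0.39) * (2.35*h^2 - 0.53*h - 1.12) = 5.1465*h^4 + 10.6128*h^3 - 6.0246*h^2 - 5.4045*h + 0.4368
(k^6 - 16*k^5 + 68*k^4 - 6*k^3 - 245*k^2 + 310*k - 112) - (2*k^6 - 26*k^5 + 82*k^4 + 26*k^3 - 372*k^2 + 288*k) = -k^6 + 10*k^5 - 14*k^4 - 32*k^3 + 127*k^2 + 22*k - 112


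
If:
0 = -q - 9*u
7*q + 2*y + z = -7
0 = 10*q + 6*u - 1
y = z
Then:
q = 3/28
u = -1/84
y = -31/12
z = -31/12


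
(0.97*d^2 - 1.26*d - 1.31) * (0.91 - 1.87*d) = -1.8139*d^3 + 3.2389*d^2 + 1.3031*d - 1.1921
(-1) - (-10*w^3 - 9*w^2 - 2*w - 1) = 10*w^3 + 9*w^2 + 2*w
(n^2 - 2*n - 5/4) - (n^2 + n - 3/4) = -3*n - 1/2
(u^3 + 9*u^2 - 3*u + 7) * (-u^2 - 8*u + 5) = -u^5 - 17*u^4 - 64*u^3 + 62*u^2 - 71*u + 35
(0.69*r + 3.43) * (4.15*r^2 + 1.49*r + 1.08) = 2.8635*r^3 + 15.2626*r^2 + 5.8559*r + 3.7044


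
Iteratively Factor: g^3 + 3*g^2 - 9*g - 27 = (g + 3)*(g^2 - 9) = (g - 3)*(g + 3)*(g + 3)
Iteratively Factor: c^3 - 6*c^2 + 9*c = (c)*(c^2 - 6*c + 9) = c*(c - 3)*(c - 3)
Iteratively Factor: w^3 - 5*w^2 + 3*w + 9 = (w - 3)*(w^2 - 2*w - 3) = (w - 3)*(w + 1)*(w - 3)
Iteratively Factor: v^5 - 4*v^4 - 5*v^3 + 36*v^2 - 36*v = (v - 2)*(v^4 - 2*v^3 - 9*v^2 + 18*v) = (v - 2)^2*(v^3 - 9*v) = v*(v - 2)^2*(v^2 - 9) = v*(v - 3)*(v - 2)^2*(v + 3)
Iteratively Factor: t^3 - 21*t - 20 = (t - 5)*(t^2 + 5*t + 4) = (t - 5)*(t + 4)*(t + 1)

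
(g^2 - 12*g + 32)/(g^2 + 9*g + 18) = (g^2 - 12*g + 32)/(g^2 + 9*g + 18)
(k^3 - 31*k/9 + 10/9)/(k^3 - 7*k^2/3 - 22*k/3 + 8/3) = (k - 5/3)/(k - 4)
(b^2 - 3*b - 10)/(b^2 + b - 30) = (b + 2)/(b + 6)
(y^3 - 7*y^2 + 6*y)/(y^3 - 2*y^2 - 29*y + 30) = y/(y + 5)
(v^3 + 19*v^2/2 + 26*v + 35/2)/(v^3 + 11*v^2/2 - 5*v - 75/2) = (2*v^2 + 9*v + 7)/(2*v^2 + v - 15)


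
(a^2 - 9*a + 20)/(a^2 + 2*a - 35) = (a - 4)/(a + 7)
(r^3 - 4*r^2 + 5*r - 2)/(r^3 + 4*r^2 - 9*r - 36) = (r^3 - 4*r^2 + 5*r - 2)/(r^3 + 4*r^2 - 9*r - 36)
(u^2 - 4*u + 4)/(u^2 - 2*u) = (u - 2)/u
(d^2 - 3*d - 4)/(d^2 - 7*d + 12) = (d + 1)/(d - 3)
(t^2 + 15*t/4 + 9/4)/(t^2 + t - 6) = (t + 3/4)/(t - 2)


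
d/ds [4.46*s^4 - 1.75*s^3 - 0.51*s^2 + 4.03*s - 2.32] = 17.84*s^3 - 5.25*s^2 - 1.02*s + 4.03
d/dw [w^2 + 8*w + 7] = 2*w + 8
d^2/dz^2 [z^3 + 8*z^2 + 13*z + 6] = 6*z + 16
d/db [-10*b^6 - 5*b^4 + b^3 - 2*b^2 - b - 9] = -60*b^5 - 20*b^3 + 3*b^2 - 4*b - 1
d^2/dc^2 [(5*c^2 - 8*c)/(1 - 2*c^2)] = 2*(32*c^3 - 30*c^2 + 48*c - 5)/(8*c^6 - 12*c^4 + 6*c^2 - 1)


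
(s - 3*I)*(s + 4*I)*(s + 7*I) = s^3 + 8*I*s^2 + 5*s + 84*I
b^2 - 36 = (b - 6)*(b + 6)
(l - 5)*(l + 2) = l^2 - 3*l - 10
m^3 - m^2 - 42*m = m*(m - 7)*(m + 6)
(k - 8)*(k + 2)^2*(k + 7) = k^4 + 3*k^3 - 56*k^2 - 228*k - 224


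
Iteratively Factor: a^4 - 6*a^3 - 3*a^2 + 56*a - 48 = (a - 1)*(a^3 - 5*a^2 - 8*a + 48) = (a - 1)*(a + 3)*(a^2 - 8*a + 16) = (a - 4)*(a - 1)*(a + 3)*(a - 4)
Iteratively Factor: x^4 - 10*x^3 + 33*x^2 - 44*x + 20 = (x - 2)*(x^3 - 8*x^2 + 17*x - 10) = (x - 2)^2*(x^2 - 6*x + 5) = (x - 5)*(x - 2)^2*(x - 1)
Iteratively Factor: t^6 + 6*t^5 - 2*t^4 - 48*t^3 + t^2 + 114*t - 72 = (t - 2)*(t^5 + 8*t^4 + 14*t^3 - 20*t^2 - 39*t + 36) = (t - 2)*(t - 1)*(t^4 + 9*t^3 + 23*t^2 + 3*t - 36) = (t - 2)*(t - 1)^2*(t^3 + 10*t^2 + 33*t + 36) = (t - 2)*(t - 1)^2*(t + 3)*(t^2 + 7*t + 12) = (t - 2)*(t - 1)^2*(t + 3)^2*(t + 4)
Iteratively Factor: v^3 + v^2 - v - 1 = (v - 1)*(v^2 + 2*v + 1) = (v - 1)*(v + 1)*(v + 1)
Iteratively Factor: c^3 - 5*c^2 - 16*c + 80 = (c - 4)*(c^2 - c - 20) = (c - 5)*(c - 4)*(c + 4)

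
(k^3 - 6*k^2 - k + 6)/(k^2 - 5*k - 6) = k - 1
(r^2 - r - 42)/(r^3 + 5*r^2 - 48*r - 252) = 1/(r + 6)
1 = 1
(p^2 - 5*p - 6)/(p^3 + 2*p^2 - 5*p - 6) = (p - 6)/(p^2 + p - 6)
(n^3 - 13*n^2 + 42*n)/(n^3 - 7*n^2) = (n - 6)/n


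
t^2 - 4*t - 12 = (t - 6)*(t + 2)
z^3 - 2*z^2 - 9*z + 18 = (z - 3)*(z - 2)*(z + 3)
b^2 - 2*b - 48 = (b - 8)*(b + 6)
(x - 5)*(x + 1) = x^2 - 4*x - 5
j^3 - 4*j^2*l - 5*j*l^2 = j*(j - 5*l)*(j + l)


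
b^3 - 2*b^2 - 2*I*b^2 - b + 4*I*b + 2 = (b - 2)*(b - I)^2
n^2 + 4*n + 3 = (n + 1)*(n + 3)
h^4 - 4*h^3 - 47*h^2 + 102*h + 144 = (h - 8)*(h - 3)*(h + 1)*(h + 6)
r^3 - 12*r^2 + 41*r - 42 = (r - 7)*(r - 3)*(r - 2)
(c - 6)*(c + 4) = c^2 - 2*c - 24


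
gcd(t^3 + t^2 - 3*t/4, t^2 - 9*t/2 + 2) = t - 1/2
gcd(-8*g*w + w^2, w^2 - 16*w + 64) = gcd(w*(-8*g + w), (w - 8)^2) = 1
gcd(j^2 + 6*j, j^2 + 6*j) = j^2 + 6*j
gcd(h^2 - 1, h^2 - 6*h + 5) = h - 1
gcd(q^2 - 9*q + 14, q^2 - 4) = q - 2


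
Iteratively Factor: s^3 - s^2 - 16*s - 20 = (s + 2)*(s^2 - 3*s - 10) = (s - 5)*(s + 2)*(s + 2)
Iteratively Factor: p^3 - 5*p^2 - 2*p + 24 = (p - 3)*(p^2 - 2*p - 8) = (p - 3)*(p + 2)*(p - 4)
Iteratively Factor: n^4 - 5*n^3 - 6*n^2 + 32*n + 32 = (n - 4)*(n^3 - n^2 - 10*n - 8) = (n - 4)^2*(n^2 + 3*n + 2) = (n - 4)^2*(n + 1)*(n + 2)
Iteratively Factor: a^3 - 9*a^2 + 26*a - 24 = (a - 2)*(a^2 - 7*a + 12) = (a - 3)*(a - 2)*(a - 4)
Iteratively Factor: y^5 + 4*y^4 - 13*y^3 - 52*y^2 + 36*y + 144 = (y + 2)*(y^4 + 2*y^3 - 17*y^2 - 18*y + 72) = (y + 2)*(y + 3)*(y^3 - y^2 - 14*y + 24) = (y + 2)*(y + 3)*(y + 4)*(y^2 - 5*y + 6) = (y - 2)*(y + 2)*(y + 3)*(y + 4)*(y - 3)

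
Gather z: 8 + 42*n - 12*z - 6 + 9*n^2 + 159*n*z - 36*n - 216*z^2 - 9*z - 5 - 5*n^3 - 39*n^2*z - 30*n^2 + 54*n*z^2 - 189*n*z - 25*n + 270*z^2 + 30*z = -5*n^3 - 21*n^2 - 19*n + z^2*(54*n + 54) + z*(-39*n^2 - 30*n + 9) - 3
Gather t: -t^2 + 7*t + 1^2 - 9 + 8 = -t^2 + 7*t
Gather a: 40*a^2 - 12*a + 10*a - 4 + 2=40*a^2 - 2*a - 2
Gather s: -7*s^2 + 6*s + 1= -7*s^2 + 6*s + 1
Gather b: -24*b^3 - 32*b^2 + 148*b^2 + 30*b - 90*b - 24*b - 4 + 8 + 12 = -24*b^3 + 116*b^2 - 84*b + 16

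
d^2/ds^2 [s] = 0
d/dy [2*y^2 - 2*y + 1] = 4*y - 2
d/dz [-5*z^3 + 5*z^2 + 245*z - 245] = -15*z^2 + 10*z + 245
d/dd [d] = 1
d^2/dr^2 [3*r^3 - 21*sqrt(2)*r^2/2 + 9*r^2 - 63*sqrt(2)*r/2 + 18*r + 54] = 18*r - 21*sqrt(2) + 18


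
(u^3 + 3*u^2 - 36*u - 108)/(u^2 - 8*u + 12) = (u^2 + 9*u + 18)/(u - 2)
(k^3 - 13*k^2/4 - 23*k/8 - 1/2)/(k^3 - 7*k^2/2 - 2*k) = (k + 1/4)/k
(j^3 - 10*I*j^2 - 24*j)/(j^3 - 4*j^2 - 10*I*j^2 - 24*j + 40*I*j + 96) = j/(j - 4)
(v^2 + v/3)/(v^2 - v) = (v + 1/3)/(v - 1)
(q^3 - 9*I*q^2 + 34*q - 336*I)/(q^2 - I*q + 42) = q - 8*I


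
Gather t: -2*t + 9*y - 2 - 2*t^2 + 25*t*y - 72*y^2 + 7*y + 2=-2*t^2 + t*(25*y - 2) - 72*y^2 + 16*y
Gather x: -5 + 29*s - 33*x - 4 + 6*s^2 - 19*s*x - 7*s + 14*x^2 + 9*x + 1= 6*s^2 + 22*s + 14*x^2 + x*(-19*s - 24) - 8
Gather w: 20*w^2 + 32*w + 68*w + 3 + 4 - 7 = 20*w^2 + 100*w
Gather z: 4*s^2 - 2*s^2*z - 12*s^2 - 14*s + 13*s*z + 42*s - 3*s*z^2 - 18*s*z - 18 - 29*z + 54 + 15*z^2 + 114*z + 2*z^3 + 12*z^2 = -8*s^2 + 28*s + 2*z^3 + z^2*(27 - 3*s) + z*(-2*s^2 - 5*s + 85) + 36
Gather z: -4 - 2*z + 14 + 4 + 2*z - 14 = 0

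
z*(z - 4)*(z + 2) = z^3 - 2*z^2 - 8*z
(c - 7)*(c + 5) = c^2 - 2*c - 35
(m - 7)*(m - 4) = m^2 - 11*m + 28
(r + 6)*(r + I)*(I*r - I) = I*r^3 - r^2 + 5*I*r^2 - 5*r - 6*I*r + 6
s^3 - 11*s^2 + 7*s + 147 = (s - 7)^2*(s + 3)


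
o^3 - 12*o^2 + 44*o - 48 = (o - 6)*(o - 4)*(o - 2)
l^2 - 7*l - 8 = (l - 8)*(l + 1)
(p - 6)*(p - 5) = p^2 - 11*p + 30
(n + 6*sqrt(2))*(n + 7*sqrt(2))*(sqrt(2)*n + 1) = sqrt(2)*n^3 + 27*n^2 + 97*sqrt(2)*n + 84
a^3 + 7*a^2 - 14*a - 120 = (a - 4)*(a + 5)*(a + 6)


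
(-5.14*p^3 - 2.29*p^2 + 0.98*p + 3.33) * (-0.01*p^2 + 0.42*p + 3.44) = 0.0514*p^5 - 2.1359*p^4 - 18.6532*p^3 - 7.4993*p^2 + 4.7698*p + 11.4552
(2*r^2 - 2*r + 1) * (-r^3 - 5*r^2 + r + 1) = -2*r^5 - 8*r^4 + 11*r^3 - 5*r^2 - r + 1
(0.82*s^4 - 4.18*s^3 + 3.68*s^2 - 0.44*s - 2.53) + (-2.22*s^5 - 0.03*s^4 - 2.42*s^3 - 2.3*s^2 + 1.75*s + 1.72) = -2.22*s^5 + 0.79*s^4 - 6.6*s^3 + 1.38*s^2 + 1.31*s - 0.81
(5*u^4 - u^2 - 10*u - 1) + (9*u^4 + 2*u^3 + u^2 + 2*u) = 14*u^4 + 2*u^3 - 8*u - 1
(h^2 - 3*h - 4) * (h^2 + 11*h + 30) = h^4 + 8*h^3 - 7*h^2 - 134*h - 120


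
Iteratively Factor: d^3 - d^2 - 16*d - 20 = (d + 2)*(d^2 - 3*d - 10) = (d - 5)*(d + 2)*(d + 2)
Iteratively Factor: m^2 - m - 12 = (m - 4)*(m + 3)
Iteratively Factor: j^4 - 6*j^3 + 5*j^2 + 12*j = (j - 3)*(j^3 - 3*j^2 - 4*j) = (j - 3)*(j + 1)*(j^2 - 4*j) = j*(j - 3)*(j + 1)*(j - 4)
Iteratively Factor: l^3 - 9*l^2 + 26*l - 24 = (l - 3)*(l^2 - 6*l + 8) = (l - 4)*(l - 3)*(l - 2)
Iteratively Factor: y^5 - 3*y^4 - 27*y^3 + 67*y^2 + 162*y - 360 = (y - 3)*(y^4 - 27*y^2 - 14*y + 120) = (y - 5)*(y - 3)*(y^3 + 5*y^2 - 2*y - 24) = (y - 5)*(y - 3)*(y + 3)*(y^2 + 2*y - 8) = (y - 5)*(y - 3)*(y + 3)*(y + 4)*(y - 2)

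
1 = 1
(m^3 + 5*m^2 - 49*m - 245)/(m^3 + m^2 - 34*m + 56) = (m^2 - 2*m - 35)/(m^2 - 6*m + 8)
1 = 1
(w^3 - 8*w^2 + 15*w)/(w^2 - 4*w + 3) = w*(w - 5)/(w - 1)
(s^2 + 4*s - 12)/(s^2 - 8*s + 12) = (s + 6)/(s - 6)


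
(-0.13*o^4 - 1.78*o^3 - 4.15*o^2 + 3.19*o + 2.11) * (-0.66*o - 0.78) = 0.0858*o^5 + 1.2762*o^4 + 4.1274*o^3 + 1.1316*o^2 - 3.8808*o - 1.6458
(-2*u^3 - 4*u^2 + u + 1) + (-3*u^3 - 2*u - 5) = -5*u^3 - 4*u^2 - u - 4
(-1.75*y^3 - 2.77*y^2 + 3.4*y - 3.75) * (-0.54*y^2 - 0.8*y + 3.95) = 0.945*y^5 + 2.8958*y^4 - 6.5325*y^3 - 11.6365*y^2 + 16.43*y - 14.8125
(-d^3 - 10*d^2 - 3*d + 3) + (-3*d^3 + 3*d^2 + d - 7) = -4*d^3 - 7*d^2 - 2*d - 4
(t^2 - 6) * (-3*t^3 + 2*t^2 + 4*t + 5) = -3*t^5 + 2*t^4 + 22*t^3 - 7*t^2 - 24*t - 30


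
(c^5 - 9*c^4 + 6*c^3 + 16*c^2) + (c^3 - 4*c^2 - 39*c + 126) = c^5 - 9*c^4 + 7*c^3 + 12*c^2 - 39*c + 126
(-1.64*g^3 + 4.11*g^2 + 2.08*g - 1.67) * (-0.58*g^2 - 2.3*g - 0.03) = 0.9512*g^5 + 1.3882*g^4 - 10.6102*g^3 - 3.9387*g^2 + 3.7786*g + 0.0501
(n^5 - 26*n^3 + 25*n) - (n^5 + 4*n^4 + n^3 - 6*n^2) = -4*n^4 - 27*n^3 + 6*n^2 + 25*n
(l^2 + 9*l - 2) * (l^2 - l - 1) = l^4 + 8*l^3 - 12*l^2 - 7*l + 2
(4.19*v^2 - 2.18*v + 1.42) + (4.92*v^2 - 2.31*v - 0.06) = 9.11*v^2 - 4.49*v + 1.36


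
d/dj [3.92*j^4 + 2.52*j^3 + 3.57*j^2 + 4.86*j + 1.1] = 15.68*j^3 + 7.56*j^2 + 7.14*j + 4.86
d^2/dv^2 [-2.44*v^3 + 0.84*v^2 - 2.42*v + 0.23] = 1.68 - 14.64*v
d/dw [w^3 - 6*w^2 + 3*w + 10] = 3*w^2 - 12*w + 3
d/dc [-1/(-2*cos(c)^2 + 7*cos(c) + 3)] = (4*cos(c) - 7)*sin(c)/(7*cos(c) - cos(2*c) + 2)^2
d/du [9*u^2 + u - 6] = 18*u + 1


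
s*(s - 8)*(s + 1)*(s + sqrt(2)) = s^4 - 7*s^3 + sqrt(2)*s^3 - 7*sqrt(2)*s^2 - 8*s^2 - 8*sqrt(2)*s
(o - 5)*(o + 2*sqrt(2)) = o^2 - 5*o + 2*sqrt(2)*o - 10*sqrt(2)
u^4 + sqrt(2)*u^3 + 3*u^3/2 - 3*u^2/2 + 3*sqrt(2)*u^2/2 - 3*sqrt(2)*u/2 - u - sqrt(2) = (u - 1)*(u + 1/2)*(u + 2)*(u + sqrt(2))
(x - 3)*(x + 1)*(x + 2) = x^3 - 7*x - 6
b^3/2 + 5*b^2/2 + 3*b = b*(b/2 + 1)*(b + 3)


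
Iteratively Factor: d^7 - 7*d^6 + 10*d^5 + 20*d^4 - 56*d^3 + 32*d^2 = (d - 2)*(d^6 - 5*d^5 + 20*d^3 - 16*d^2) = (d - 2)^2*(d^5 - 3*d^4 - 6*d^3 + 8*d^2) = d*(d - 2)^2*(d^4 - 3*d^3 - 6*d^2 + 8*d) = d*(d - 2)^2*(d - 1)*(d^3 - 2*d^2 - 8*d) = d*(d - 4)*(d - 2)^2*(d - 1)*(d^2 + 2*d) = d*(d - 4)*(d - 2)^2*(d - 1)*(d + 2)*(d)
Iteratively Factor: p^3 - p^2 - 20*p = (p)*(p^2 - p - 20) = p*(p - 5)*(p + 4)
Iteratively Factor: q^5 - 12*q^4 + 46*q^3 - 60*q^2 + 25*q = (q - 5)*(q^4 - 7*q^3 + 11*q^2 - 5*q) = (q - 5)^2*(q^3 - 2*q^2 + q) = q*(q - 5)^2*(q^2 - 2*q + 1) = q*(q - 5)^2*(q - 1)*(q - 1)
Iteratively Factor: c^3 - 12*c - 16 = (c - 4)*(c^2 + 4*c + 4) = (c - 4)*(c + 2)*(c + 2)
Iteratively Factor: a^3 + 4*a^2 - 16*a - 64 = (a + 4)*(a^2 - 16) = (a + 4)^2*(a - 4)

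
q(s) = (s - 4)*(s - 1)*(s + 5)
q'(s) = (s - 4)*(s - 1) + (s - 4)*(s + 5) + (s - 1)*(s + 5)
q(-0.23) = 24.82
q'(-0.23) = -20.84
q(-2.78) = 56.90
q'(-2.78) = 2.19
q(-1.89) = 52.94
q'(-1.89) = -10.28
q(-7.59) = -257.86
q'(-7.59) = 151.82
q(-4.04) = 38.90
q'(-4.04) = 27.96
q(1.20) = -3.47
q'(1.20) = -16.68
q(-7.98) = -320.59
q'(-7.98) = 170.04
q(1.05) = -0.89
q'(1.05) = -17.69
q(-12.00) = -1456.00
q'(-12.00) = 411.00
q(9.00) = 560.00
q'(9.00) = 222.00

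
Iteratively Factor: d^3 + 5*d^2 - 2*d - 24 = (d - 2)*(d^2 + 7*d + 12) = (d - 2)*(d + 3)*(d + 4)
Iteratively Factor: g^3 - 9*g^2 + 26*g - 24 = (g - 3)*(g^2 - 6*g + 8) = (g - 4)*(g - 3)*(g - 2)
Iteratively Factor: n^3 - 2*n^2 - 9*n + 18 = (n + 3)*(n^2 - 5*n + 6) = (n - 3)*(n + 3)*(n - 2)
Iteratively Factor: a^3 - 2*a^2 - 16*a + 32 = (a - 4)*(a^2 + 2*a - 8) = (a - 4)*(a + 4)*(a - 2)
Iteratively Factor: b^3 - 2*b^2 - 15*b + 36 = (b + 4)*(b^2 - 6*b + 9) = (b - 3)*(b + 4)*(b - 3)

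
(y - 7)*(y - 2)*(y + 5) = y^3 - 4*y^2 - 31*y + 70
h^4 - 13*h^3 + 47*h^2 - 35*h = h*(h - 7)*(h - 5)*(h - 1)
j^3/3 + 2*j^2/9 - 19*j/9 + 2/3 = (j/3 + 1)*(j - 2)*(j - 1/3)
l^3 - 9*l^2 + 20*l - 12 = (l - 6)*(l - 2)*(l - 1)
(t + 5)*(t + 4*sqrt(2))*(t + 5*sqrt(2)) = t^3 + 5*t^2 + 9*sqrt(2)*t^2 + 40*t + 45*sqrt(2)*t + 200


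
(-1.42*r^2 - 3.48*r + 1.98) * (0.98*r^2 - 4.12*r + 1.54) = -1.3916*r^4 + 2.44*r^3 + 14.0912*r^2 - 13.5168*r + 3.0492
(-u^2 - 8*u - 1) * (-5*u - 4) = 5*u^3 + 44*u^2 + 37*u + 4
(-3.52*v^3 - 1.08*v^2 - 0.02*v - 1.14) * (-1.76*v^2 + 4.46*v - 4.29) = 6.1952*v^5 - 13.7984*v^4 + 10.3192*v^3 + 6.5504*v^2 - 4.9986*v + 4.8906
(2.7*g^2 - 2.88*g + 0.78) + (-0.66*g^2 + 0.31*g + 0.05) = 2.04*g^2 - 2.57*g + 0.83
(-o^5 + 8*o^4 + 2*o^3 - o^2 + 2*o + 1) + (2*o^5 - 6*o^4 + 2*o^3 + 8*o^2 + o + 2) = o^5 + 2*o^4 + 4*o^3 + 7*o^2 + 3*o + 3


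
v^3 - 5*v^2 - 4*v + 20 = (v - 5)*(v - 2)*(v + 2)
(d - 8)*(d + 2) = d^2 - 6*d - 16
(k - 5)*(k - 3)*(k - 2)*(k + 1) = k^4 - 9*k^3 + 21*k^2 + k - 30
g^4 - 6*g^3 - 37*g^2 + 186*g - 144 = (g - 8)*(g - 3)*(g - 1)*(g + 6)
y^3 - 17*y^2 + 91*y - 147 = (y - 7)^2*(y - 3)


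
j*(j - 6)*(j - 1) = j^3 - 7*j^2 + 6*j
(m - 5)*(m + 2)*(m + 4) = m^3 + m^2 - 22*m - 40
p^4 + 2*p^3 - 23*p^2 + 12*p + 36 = (p - 3)*(p - 2)*(p + 1)*(p + 6)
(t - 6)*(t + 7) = t^2 + t - 42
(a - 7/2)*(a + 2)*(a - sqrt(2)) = a^3 - 3*a^2/2 - sqrt(2)*a^2 - 7*a + 3*sqrt(2)*a/2 + 7*sqrt(2)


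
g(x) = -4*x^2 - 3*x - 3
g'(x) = -8*x - 3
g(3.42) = -60.05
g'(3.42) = -30.36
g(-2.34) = -17.88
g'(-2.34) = 15.72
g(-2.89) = -27.74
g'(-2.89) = 20.12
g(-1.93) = -12.11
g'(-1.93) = 12.44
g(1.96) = -24.25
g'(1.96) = -18.68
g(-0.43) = -2.45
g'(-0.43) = 0.44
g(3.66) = -67.56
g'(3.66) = -32.28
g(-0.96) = -3.81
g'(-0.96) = 4.68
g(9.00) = -354.00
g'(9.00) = -75.00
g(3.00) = -48.00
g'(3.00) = -27.00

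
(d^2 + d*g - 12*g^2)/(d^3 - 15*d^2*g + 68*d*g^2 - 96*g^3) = (d + 4*g)/(d^2 - 12*d*g + 32*g^2)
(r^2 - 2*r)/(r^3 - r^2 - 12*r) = (2 - r)/(-r^2 + r + 12)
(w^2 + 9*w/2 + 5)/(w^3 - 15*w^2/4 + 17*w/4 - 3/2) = 2*(2*w^2 + 9*w + 10)/(4*w^3 - 15*w^2 + 17*w - 6)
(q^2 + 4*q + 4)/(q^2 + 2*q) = (q + 2)/q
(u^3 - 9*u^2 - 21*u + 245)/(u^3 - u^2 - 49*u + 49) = (u^2 - 2*u - 35)/(u^2 + 6*u - 7)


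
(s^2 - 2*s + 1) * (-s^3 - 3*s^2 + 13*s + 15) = -s^5 - s^4 + 18*s^3 - 14*s^2 - 17*s + 15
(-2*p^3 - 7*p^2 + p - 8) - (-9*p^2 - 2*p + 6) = -2*p^3 + 2*p^2 + 3*p - 14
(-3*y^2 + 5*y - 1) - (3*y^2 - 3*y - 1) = -6*y^2 + 8*y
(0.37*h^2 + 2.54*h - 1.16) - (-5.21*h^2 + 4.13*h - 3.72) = 5.58*h^2 - 1.59*h + 2.56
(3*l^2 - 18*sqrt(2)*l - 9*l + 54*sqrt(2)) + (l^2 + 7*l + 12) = 4*l^2 - 18*sqrt(2)*l - 2*l + 12 + 54*sqrt(2)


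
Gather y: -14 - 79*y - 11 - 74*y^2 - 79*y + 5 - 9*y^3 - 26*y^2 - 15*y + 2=-9*y^3 - 100*y^2 - 173*y - 18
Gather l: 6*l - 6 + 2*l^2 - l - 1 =2*l^2 + 5*l - 7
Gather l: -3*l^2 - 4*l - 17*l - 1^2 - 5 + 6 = -3*l^2 - 21*l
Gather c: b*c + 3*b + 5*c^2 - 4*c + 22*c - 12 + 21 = 3*b + 5*c^2 + c*(b + 18) + 9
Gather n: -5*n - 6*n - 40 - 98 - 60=-11*n - 198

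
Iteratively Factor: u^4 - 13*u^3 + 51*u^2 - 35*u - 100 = (u - 5)*(u^3 - 8*u^2 + 11*u + 20) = (u - 5)*(u + 1)*(u^2 - 9*u + 20) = (u - 5)*(u - 4)*(u + 1)*(u - 5)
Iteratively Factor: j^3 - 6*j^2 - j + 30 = (j - 5)*(j^2 - j - 6) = (j - 5)*(j + 2)*(j - 3)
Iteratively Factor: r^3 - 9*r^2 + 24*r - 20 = (r - 5)*(r^2 - 4*r + 4) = (r - 5)*(r - 2)*(r - 2)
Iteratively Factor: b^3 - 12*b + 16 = (b - 2)*(b^2 + 2*b - 8) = (b - 2)*(b + 4)*(b - 2)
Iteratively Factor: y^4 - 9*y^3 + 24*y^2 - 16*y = (y - 4)*(y^3 - 5*y^2 + 4*y) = (y - 4)^2*(y^2 - y) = y*(y - 4)^2*(y - 1)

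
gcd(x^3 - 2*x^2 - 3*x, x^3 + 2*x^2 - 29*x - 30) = x + 1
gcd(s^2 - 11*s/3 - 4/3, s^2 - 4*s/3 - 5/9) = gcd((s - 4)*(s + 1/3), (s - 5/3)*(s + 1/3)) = s + 1/3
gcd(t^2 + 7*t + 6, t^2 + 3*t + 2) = t + 1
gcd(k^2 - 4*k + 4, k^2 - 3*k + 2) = k - 2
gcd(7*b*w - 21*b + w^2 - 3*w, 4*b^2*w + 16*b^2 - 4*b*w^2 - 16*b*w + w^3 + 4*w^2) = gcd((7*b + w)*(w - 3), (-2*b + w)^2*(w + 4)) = 1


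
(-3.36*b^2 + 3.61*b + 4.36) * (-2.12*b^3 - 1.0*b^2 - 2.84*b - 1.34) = 7.1232*b^5 - 4.2932*b^4 - 3.3108*b^3 - 10.11*b^2 - 17.2198*b - 5.8424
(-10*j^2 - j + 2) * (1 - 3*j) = 30*j^3 - 7*j^2 - 7*j + 2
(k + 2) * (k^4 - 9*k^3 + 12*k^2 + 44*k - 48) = k^5 - 7*k^4 - 6*k^3 + 68*k^2 + 40*k - 96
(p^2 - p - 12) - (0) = p^2 - p - 12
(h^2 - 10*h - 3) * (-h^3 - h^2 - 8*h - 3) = -h^5 + 9*h^4 + 5*h^3 + 80*h^2 + 54*h + 9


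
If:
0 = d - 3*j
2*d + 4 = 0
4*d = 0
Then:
No Solution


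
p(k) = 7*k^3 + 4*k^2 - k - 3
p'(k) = 21*k^2 + 8*k - 1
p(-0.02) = -2.98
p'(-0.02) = -1.15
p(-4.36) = -502.77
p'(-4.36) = 363.32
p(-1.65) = -21.90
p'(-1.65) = 42.97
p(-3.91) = -356.37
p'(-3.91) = 288.77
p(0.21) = -2.97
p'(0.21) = 1.61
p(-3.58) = -269.33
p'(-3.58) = 239.50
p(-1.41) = -13.26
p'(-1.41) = 29.47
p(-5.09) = -817.38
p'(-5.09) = 502.35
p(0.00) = -3.00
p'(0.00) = -1.00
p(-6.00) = -1365.00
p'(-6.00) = 707.00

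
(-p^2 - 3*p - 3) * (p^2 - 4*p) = -p^4 + p^3 + 9*p^2 + 12*p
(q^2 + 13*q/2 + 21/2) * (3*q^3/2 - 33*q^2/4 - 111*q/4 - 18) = 3*q^5/2 + 3*q^4/2 - 525*q^3/8 - 285*q^2 - 3267*q/8 - 189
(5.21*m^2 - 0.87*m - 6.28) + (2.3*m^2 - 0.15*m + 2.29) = 7.51*m^2 - 1.02*m - 3.99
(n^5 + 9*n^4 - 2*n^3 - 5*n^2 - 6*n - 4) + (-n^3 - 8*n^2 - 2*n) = n^5 + 9*n^4 - 3*n^3 - 13*n^2 - 8*n - 4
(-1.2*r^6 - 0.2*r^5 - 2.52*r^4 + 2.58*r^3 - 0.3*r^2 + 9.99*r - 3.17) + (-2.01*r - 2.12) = -1.2*r^6 - 0.2*r^5 - 2.52*r^4 + 2.58*r^3 - 0.3*r^2 + 7.98*r - 5.29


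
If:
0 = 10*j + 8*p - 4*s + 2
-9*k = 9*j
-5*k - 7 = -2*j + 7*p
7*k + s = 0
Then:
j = -3/5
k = 3/5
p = -8/5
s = -21/5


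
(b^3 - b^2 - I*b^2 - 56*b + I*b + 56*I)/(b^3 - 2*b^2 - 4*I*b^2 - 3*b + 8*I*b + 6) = (b^2 - b - 56)/(b^2 - b*(2 + 3*I) + 6*I)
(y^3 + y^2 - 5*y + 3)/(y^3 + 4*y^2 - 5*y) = (y^2 + 2*y - 3)/(y*(y + 5))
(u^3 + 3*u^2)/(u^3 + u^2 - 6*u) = u/(u - 2)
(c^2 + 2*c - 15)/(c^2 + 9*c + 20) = (c - 3)/(c + 4)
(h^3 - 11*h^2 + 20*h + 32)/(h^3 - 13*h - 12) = (h - 8)/(h + 3)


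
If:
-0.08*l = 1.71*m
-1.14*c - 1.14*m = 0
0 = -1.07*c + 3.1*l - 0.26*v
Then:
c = 0.0039881888254017*v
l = 0.0852475361429612*v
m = -0.0039881888254017*v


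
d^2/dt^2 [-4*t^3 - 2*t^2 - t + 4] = -24*t - 4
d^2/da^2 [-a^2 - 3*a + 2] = -2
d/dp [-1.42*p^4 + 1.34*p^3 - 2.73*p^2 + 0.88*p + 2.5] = -5.68*p^3 + 4.02*p^2 - 5.46*p + 0.88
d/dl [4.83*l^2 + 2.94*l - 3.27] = 9.66*l + 2.94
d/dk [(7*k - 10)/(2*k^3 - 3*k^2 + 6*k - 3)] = (14*k^3 - 21*k^2 + 42*k - 6*(7*k - 10)*(k^2 - k + 1) - 21)/(2*k^3 - 3*k^2 + 6*k - 3)^2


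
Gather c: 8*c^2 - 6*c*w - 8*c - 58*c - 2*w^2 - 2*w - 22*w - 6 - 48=8*c^2 + c*(-6*w - 66) - 2*w^2 - 24*w - 54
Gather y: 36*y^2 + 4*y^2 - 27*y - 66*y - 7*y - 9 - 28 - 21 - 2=40*y^2 - 100*y - 60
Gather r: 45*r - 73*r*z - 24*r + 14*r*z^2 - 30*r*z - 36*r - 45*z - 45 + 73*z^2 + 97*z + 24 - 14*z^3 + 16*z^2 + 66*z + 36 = r*(14*z^2 - 103*z - 15) - 14*z^3 + 89*z^2 + 118*z + 15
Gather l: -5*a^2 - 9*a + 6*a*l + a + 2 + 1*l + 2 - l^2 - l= -5*a^2 + 6*a*l - 8*a - l^2 + 4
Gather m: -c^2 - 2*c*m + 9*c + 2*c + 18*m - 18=-c^2 + 11*c + m*(18 - 2*c) - 18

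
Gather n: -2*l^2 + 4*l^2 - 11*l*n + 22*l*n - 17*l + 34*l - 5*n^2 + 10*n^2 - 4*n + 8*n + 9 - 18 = 2*l^2 + 17*l + 5*n^2 + n*(11*l + 4) - 9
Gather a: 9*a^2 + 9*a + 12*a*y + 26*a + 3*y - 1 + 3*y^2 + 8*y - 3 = 9*a^2 + a*(12*y + 35) + 3*y^2 + 11*y - 4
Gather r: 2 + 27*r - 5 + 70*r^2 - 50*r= 70*r^2 - 23*r - 3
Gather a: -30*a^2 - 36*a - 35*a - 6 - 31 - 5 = -30*a^2 - 71*a - 42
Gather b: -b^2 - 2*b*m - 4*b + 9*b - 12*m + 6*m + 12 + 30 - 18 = -b^2 + b*(5 - 2*m) - 6*m + 24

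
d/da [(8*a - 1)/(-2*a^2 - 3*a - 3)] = (16*a^2 - 4*a - 27)/(4*a^4 + 12*a^3 + 21*a^2 + 18*a + 9)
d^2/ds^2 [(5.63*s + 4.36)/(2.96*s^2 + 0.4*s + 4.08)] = ((5.63*s + 4.36)*(5.92*s + 0.4)*(11.84*s + 0.8) - (99.9888*s + 30.3152)*(2.96*s^2 + 0.4*s + 4.08))/(2.96*s^2 + 0.4*s + 4.08)^3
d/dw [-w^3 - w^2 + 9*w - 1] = -3*w^2 - 2*w + 9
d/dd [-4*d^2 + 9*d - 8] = 9 - 8*d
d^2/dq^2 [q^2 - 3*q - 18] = 2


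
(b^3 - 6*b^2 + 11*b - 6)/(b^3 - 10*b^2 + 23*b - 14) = (b - 3)/(b - 7)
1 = 1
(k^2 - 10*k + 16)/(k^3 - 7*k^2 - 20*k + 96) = (k - 2)/(k^2 + k - 12)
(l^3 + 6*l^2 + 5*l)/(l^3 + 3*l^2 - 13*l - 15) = l/(l - 3)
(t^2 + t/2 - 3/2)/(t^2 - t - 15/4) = 2*(t - 1)/(2*t - 5)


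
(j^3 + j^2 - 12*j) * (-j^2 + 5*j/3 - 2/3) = -j^5 + 2*j^4/3 + 13*j^3 - 62*j^2/3 + 8*j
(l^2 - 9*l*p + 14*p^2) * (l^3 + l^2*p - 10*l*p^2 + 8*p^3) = l^5 - 8*l^4*p - 5*l^3*p^2 + 112*l^2*p^3 - 212*l*p^4 + 112*p^5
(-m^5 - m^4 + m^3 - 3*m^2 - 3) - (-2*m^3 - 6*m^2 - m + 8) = -m^5 - m^4 + 3*m^3 + 3*m^2 + m - 11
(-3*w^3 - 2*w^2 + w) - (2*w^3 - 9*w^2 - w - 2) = -5*w^3 + 7*w^2 + 2*w + 2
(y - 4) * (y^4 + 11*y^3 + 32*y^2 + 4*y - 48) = y^5 + 7*y^4 - 12*y^3 - 124*y^2 - 64*y + 192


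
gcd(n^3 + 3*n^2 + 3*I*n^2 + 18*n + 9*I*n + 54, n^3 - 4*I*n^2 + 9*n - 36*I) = n - 3*I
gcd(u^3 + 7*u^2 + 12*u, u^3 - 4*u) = u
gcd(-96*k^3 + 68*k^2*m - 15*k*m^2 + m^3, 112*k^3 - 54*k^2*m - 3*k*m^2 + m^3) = 8*k - m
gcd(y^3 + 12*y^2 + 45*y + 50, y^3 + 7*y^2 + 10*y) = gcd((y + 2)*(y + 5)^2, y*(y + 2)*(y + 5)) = y^2 + 7*y + 10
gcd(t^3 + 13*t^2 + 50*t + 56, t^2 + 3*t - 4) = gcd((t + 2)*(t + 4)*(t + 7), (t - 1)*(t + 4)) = t + 4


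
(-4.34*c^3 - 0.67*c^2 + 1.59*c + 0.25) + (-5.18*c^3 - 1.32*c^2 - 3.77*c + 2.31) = -9.52*c^3 - 1.99*c^2 - 2.18*c + 2.56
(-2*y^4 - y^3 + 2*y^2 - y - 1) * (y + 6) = -2*y^5 - 13*y^4 - 4*y^3 + 11*y^2 - 7*y - 6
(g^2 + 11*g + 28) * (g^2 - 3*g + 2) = g^4 + 8*g^3 - 3*g^2 - 62*g + 56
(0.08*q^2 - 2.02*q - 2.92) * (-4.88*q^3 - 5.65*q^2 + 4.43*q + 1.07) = -0.3904*q^5 + 9.4056*q^4 + 26.017*q^3 + 7.635*q^2 - 15.097*q - 3.1244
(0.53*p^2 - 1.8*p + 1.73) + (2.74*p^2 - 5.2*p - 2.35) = 3.27*p^2 - 7.0*p - 0.62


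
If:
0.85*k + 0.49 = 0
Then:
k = -0.58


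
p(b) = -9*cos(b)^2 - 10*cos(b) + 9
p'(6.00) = -7.62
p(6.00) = -8.90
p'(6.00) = -7.62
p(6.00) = -8.90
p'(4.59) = -7.74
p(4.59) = 10.09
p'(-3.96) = -1.68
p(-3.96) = 11.63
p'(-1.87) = -4.49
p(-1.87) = 11.17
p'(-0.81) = -16.23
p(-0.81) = -2.17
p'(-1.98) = -2.60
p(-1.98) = 11.55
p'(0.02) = 0.56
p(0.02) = -9.99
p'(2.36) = -1.96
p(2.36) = 11.56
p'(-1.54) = -10.55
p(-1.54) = 8.68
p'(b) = 18*sin(b)*cos(b) + 10*sin(b) = 2*(9*cos(b) + 5)*sin(b)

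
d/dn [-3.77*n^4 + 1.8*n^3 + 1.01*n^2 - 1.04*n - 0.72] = -15.08*n^3 + 5.4*n^2 + 2.02*n - 1.04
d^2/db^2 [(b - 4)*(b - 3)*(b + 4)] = 6*b - 6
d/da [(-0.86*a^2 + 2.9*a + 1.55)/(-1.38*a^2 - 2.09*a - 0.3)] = (5.7994*a^2 + 4.794*a + 2.3695)/(1.9044*a^4 + 5.7684*a^3 + 5.1961*a^2 + 1.254*a + 0.09)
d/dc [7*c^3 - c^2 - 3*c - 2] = 21*c^2 - 2*c - 3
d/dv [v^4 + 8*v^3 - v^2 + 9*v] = 4*v^3 + 24*v^2 - 2*v + 9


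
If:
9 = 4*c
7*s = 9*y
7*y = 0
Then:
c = 9/4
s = 0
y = 0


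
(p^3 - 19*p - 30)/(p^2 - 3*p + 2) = (p^3 - 19*p - 30)/(p^2 - 3*p + 2)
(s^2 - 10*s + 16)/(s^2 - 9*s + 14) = (s - 8)/(s - 7)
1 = 1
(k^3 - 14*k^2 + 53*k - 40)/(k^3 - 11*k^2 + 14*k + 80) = (k - 1)/(k + 2)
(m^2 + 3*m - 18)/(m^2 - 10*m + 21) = (m + 6)/(m - 7)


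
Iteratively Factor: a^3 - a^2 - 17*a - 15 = (a + 3)*(a^2 - 4*a - 5) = (a + 1)*(a + 3)*(a - 5)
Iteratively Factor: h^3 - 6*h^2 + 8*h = (h - 2)*(h^2 - 4*h) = (h - 4)*(h - 2)*(h)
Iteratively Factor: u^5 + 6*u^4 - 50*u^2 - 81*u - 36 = (u + 1)*(u^4 + 5*u^3 - 5*u^2 - 45*u - 36) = (u + 1)*(u + 3)*(u^3 + 2*u^2 - 11*u - 12) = (u + 1)*(u + 3)*(u + 4)*(u^2 - 2*u - 3) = (u + 1)^2*(u + 3)*(u + 4)*(u - 3)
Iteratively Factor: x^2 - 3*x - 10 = (x + 2)*(x - 5)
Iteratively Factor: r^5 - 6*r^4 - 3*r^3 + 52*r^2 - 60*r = (r - 5)*(r^4 - r^3 - 8*r^2 + 12*r) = (r - 5)*(r - 2)*(r^3 + r^2 - 6*r) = (r - 5)*(r - 2)^2*(r^2 + 3*r) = r*(r - 5)*(r - 2)^2*(r + 3)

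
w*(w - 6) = w^2 - 6*w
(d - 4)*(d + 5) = d^2 + d - 20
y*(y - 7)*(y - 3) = y^3 - 10*y^2 + 21*y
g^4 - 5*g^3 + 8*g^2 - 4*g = g*(g - 2)^2*(g - 1)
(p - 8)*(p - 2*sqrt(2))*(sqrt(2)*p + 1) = sqrt(2)*p^3 - 8*sqrt(2)*p^2 - 3*p^2 - 2*sqrt(2)*p + 24*p + 16*sqrt(2)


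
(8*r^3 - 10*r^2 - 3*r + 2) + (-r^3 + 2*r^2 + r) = 7*r^3 - 8*r^2 - 2*r + 2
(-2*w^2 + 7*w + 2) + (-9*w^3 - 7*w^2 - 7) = -9*w^3 - 9*w^2 + 7*w - 5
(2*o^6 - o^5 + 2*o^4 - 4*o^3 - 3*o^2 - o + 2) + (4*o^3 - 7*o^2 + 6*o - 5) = 2*o^6 - o^5 + 2*o^4 - 10*o^2 + 5*o - 3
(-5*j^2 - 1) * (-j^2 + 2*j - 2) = 5*j^4 - 10*j^3 + 11*j^2 - 2*j + 2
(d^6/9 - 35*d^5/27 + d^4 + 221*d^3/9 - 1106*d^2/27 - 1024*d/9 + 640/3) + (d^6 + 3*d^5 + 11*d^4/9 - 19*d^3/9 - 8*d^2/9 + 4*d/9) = 10*d^6/9 + 46*d^5/27 + 20*d^4/9 + 202*d^3/9 - 1130*d^2/27 - 340*d/3 + 640/3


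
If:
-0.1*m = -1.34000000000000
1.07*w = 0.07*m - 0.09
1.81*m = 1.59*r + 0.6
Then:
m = 13.40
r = 14.88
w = 0.79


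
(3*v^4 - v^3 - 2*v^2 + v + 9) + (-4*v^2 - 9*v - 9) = 3*v^4 - v^3 - 6*v^2 - 8*v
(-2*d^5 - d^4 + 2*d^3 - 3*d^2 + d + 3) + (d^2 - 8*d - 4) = -2*d^5 - d^4 + 2*d^3 - 2*d^2 - 7*d - 1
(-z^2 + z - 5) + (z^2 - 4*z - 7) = -3*z - 12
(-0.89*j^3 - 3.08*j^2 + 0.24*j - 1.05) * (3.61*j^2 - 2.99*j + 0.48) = -3.2129*j^5 - 8.4577*j^4 + 9.6484*j^3 - 5.9865*j^2 + 3.2547*j - 0.504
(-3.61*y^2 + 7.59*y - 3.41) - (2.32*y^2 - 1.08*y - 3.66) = -5.93*y^2 + 8.67*y + 0.25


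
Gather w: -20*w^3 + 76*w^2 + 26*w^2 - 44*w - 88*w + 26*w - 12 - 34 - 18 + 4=-20*w^3 + 102*w^2 - 106*w - 60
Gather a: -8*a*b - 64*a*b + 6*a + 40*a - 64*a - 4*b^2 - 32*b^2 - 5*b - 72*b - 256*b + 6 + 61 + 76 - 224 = a*(-72*b - 18) - 36*b^2 - 333*b - 81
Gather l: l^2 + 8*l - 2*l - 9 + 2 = l^2 + 6*l - 7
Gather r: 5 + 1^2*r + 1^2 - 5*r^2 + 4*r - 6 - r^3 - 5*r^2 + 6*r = -r^3 - 10*r^2 + 11*r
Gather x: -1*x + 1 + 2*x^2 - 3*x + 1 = 2*x^2 - 4*x + 2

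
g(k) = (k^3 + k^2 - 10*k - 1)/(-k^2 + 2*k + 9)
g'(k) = (2*k - 2)*(k^3 + k^2 - 10*k - 1)/(-k^2 + 2*k + 9)^2 + (3*k^2 + 2*k - 10)/(-k^2 + 2*k + 9) = (-k^4 + 4*k^3 + 19*k^2 + 16*k - 88)/(k^4 - 4*k^3 - 14*k^2 + 36*k + 81)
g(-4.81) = 1.73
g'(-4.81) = -1.25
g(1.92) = -1.03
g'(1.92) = 0.33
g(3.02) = 0.92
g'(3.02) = 4.58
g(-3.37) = -0.64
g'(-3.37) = -2.52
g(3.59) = 6.76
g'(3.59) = 21.53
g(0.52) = -0.59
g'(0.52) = -0.78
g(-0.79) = 1.03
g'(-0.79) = -1.97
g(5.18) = -15.13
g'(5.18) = 6.10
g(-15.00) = 12.20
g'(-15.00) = -0.99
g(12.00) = -15.77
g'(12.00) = -0.89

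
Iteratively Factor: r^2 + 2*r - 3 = (r - 1)*(r + 3)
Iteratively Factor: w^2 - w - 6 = (w + 2)*(w - 3)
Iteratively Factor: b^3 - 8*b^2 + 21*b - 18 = (b - 3)*(b^2 - 5*b + 6) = (b - 3)^2*(b - 2)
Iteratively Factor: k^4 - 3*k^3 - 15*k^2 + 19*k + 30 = (k - 2)*(k^3 - k^2 - 17*k - 15) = (k - 2)*(k + 1)*(k^2 - 2*k - 15) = (k - 5)*(k - 2)*(k + 1)*(k + 3)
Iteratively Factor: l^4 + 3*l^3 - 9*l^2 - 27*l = (l - 3)*(l^3 + 6*l^2 + 9*l) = (l - 3)*(l + 3)*(l^2 + 3*l) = (l - 3)*(l + 3)^2*(l)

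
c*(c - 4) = c^2 - 4*c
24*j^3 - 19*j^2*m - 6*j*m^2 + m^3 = (-8*j + m)*(-j + m)*(3*j + m)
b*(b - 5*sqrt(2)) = b^2 - 5*sqrt(2)*b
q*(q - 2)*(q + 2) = q^3 - 4*q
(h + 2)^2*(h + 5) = h^3 + 9*h^2 + 24*h + 20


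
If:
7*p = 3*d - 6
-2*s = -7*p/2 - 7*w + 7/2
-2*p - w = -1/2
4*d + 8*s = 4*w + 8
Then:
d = 67/37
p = -3/37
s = 63/148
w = 49/74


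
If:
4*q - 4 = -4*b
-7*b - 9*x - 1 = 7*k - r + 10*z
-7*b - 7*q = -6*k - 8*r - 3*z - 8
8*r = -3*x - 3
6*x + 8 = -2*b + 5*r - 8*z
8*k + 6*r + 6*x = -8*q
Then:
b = 8763/6922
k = 5035/6922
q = -1841/6922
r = -799/3461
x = -3991/10383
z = -4058/3461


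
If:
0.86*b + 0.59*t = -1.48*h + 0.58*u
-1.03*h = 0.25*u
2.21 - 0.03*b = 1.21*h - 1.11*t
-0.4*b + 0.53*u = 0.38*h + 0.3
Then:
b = 9.91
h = -1.66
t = -3.54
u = 6.85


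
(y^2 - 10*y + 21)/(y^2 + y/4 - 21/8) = 8*(y^2 - 10*y + 21)/(8*y^2 + 2*y - 21)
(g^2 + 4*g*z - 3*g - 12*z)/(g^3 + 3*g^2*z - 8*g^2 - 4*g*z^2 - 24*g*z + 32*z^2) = (3 - g)/(-g^2 + g*z + 8*g - 8*z)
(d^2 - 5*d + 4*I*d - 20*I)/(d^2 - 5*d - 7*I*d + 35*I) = (d + 4*I)/(d - 7*I)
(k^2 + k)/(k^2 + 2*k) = (k + 1)/(k + 2)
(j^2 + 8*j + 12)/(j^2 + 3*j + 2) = (j + 6)/(j + 1)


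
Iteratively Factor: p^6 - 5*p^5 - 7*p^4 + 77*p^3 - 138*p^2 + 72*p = (p - 3)*(p^5 - 2*p^4 - 13*p^3 + 38*p^2 - 24*p) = (p - 3)*(p - 2)*(p^4 - 13*p^2 + 12*p) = (p - 3)*(p - 2)*(p - 1)*(p^3 + p^2 - 12*p) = p*(p - 3)*(p - 2)*(p - 1)*(p^2 + p - 12) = p*(p - 3)*(p - 2)*(p - 1)*(p + 4)*(p - 3)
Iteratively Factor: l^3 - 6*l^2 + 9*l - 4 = (l - 1)*(l^2 - 5*l + 4) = (l - 4)*(l - 1)*(l - 1)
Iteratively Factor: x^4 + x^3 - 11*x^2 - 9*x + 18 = (x + 2)*(x^3 - x^2 - 9*x + 9) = (x + 2)*(x + 3)*(x^2 - 4*x + 3) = (x - 3)*(x + 2)*(x + 3)*(x - 1)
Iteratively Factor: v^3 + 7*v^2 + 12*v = (v)*(v^2 + 7*v + 12) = v*(v + 4)*(v + 3)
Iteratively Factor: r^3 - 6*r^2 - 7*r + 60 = (r + 3)*(r^2 - 9*r + 20) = (r - 4)*(r + 3)*(r - 5)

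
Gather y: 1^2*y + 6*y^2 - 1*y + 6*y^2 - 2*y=12*y^2 - 2*y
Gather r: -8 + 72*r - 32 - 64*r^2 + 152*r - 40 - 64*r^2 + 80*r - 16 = -128*r^2 + 304*r - 96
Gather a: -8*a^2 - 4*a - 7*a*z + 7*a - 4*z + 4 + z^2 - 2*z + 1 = -8*a^2 + a*(3 - 7*z) + z^2 - 6*z + 5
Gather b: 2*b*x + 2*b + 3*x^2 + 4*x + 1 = b*(2*x + 2) + 3*x^2 + 4*x + 1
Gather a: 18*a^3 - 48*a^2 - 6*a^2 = 18*a^3 - 54*a^2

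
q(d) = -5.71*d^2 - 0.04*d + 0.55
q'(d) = -11.42*d - 0.04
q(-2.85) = -45.72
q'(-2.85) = 32.51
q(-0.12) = 0.47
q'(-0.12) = 1.33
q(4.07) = -94.20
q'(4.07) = -46.52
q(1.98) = -21.91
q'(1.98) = -22.65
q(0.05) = 0.53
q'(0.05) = -0.61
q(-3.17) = -56.70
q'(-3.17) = 36.16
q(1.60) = -14.13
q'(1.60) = -18.31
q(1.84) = -18.86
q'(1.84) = -21.05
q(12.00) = -822.17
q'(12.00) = -137.08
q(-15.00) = -1283.60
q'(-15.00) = 171.26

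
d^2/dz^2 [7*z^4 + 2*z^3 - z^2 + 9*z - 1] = 84*z^2 + 12*z - 2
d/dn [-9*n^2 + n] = 1 - 18*n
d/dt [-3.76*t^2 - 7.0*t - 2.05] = -7.52*t - 7.0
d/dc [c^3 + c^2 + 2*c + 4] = 3*c^2 + 2*c + 2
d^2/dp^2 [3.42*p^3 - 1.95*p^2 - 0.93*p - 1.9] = 20.52*p - 3.9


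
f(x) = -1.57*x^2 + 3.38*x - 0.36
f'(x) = 3.38 - 3.14*x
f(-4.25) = -43.08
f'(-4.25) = 16.72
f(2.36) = -1.13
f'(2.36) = -4.03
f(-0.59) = -2.90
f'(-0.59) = 5.23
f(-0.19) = -1.06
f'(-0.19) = 3.98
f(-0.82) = -4.19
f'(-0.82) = 5.95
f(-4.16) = -41.59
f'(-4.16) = 16.44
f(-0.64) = -3.17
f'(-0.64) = 5.39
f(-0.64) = -3.17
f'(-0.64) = 5.39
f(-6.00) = -77.16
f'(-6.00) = 22.22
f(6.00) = -36.60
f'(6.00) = -15.46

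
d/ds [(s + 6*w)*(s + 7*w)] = 2*s + 13*w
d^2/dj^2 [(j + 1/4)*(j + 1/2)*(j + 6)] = 6*j + 27/2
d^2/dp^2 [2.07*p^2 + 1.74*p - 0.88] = 4.14000000000000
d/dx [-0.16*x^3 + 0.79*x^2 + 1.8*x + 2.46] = -0.48*x^2 + 1.58*x + 1.8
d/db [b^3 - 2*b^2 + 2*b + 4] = 3*b^2 - 4*b + 2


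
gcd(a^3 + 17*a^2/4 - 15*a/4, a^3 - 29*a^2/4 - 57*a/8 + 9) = a - 3/4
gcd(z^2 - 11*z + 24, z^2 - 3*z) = z - 3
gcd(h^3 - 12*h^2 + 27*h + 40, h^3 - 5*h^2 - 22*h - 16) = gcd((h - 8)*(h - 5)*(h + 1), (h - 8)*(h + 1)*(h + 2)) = h^2 - 7*h - 8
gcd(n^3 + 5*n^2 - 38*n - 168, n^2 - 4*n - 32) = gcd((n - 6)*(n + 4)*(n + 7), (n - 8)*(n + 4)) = n + 4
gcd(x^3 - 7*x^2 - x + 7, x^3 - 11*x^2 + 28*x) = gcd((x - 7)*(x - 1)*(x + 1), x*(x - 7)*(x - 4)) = x - 7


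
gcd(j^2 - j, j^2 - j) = j^2 - j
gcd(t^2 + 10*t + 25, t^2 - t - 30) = t + 5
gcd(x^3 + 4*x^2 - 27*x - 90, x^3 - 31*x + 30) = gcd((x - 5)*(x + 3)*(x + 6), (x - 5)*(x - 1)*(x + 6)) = x^2 + x - 30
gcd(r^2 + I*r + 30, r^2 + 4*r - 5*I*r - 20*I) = r - 5*I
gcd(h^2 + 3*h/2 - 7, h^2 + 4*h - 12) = h - 2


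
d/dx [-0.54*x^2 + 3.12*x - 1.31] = 3.12 - 1.08*x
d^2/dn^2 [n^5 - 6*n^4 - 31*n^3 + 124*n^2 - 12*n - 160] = 20*n^3 - 72*n^2 - 186*n + 248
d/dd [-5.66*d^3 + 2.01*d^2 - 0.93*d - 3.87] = -16.98*d^2 + 4.02*d - 0.93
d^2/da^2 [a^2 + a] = 2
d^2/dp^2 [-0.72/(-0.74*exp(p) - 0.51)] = (0.394272*exp(p) - 0.271728)*exp(p)/(0.74*exp(p) + 0.51)^3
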